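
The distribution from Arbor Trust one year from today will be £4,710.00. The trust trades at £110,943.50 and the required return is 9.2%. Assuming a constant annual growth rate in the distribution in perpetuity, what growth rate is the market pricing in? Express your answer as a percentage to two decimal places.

4.95%

P = D₁/(r−g) ⇒ g = r − D₁/P = 0.092 − £4,710.00/£110,943.50 = 0.049546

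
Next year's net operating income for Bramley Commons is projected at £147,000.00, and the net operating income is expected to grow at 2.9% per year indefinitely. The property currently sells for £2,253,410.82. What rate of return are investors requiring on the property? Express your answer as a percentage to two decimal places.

P = D₁/(r − g) ⇒ r = D₁/P + g = £147,000.0000/£2,253,410.82 + 0.029 = 0.065234 + 0.029 = 0.094234

9.42%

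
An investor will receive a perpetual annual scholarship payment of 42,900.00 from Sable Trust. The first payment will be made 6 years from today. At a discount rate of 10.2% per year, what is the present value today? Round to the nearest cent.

Value at end of year 5: C / r = 42,900.00 / 0.102 = 420,588.2353
Discount to today: PV = 420,588.2353 / (1 + 0.102)^5 = 420,588.2353 / 1.625204 = 258,790.99

258790.99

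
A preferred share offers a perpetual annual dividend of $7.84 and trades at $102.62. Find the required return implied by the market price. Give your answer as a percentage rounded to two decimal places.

P = C/r ⇒ r = C/P = $7.84/$102.62 = 0.076398

7.64%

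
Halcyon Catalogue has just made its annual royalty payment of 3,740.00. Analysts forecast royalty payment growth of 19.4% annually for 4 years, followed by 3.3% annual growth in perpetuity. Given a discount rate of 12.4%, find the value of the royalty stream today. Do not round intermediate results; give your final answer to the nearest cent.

D_1 = 4465.56000
D_2 = 5331.87864
D_3 = 6366.26310
D_4 = 7601.31814
Terminal value at year 4: TV = D_4×(1+g_2)/(r−g_2) = 7852.16164/0.091 = 86287.49050
P_0 = D_1/(1+r)^1 + D_2/(1+r)^2 + D_3/(1+r)^3 + D_4/(1+r)^4 + TV/(1+r)^4
    = 3972.91815 + 4220.34188 + 4483.17456 + 4762.37582 + 54060.81562 = 71499.62602

71499.63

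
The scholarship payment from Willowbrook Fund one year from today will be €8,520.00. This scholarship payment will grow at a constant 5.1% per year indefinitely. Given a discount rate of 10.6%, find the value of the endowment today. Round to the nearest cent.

€154909.09

Growing perpetuity: P = D₁ / (r − g) = €8,520.0000 / (0.106 − 0.051) = €154,909.09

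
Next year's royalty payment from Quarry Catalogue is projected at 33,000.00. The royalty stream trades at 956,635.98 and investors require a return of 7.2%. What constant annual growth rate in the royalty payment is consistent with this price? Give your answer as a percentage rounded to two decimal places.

3.75%

P = D₁/(r−g) ⇒ g = r − D₁/P = 0.072 − 33,000.00/956,635.98 = 0.037504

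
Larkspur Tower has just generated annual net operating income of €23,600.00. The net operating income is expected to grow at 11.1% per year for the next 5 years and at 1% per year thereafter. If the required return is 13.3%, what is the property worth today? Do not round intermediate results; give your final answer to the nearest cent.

D_1 = 26219.60000
D_2 = 29129.97560
D_3 = 32363.40289
D_4 = 35955.74061
D_5 = 39946.82782
Terminal value at year 5: TV = D_5×(1+g_2)/(r−g_2) = 40346.29610/0.123 = 328018.66747
P_0 = D_1/(1+r)^1 + D_2/(1+r)^2 + D_3/(1+r)^3 + D_4/(1+r)^4 + D_5/(1+r)^5 + TV/(1+r)^5
    = 23141.74757 + 22692.39325 + 22251.76426 + 21819.69116 + 21396.00784 + 175690.79608 = 286992.40017

€286992.40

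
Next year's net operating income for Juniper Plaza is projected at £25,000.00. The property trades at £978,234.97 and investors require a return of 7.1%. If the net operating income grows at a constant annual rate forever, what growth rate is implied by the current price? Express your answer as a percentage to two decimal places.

4.54%

P = D₁/(r−g) ⇒ g = r − D₁/P = 0.071 − £25,000.00/£978,234.97 = 0.045444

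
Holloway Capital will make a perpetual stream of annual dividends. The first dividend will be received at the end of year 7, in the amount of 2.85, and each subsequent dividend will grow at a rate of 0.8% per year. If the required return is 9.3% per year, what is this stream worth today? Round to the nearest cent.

Value at end of year 6: C₁ / (r − g) = 2.85 / (0.093 − 0.008) = 33.5294
Discount to today: PV = 33.5294 / (1 + 0.093)^6 = 33.5294 / 1.704987 = 19.67

19.67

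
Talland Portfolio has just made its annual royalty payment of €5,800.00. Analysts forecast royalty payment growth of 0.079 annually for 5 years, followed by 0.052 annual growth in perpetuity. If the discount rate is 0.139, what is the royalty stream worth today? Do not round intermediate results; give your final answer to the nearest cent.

€78233.78

D_1 = 6258.20000
D_2 = 6752.59780
D_3 = 7286.05303
D_4 = 7861.65122
D_5 = 8482.72166
Terminal value at year 5: TV = D_5×(1+g_2)/(r−g_2) = 8923.82319/0.087 = 102572.68032
P_0 = D_1/(1+r)^1 + D_2/(1+r)^2 + D_3/(1+r)^3 + D_4/(1+r)^4 + D_5/(1+r)^5 + TV/(1+r)^5
    = 5494.46883 + 5205.03237 + 4930.84278 + 4671.09689 + 4425.03384 + 53507.30578 = 78233.78050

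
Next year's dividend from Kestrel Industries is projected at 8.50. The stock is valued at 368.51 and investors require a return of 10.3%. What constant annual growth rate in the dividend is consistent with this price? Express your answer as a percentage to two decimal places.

P = D₁/(r−g) ⇒ g = r − D₁/P = 0.103 − 8.50/368.51 = 0.079934

7.99%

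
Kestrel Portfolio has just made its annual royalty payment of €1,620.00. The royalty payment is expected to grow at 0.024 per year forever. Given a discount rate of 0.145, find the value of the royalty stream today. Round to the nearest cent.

€13709.75

D₁ = D₀ × (1 + g) = €1,620.00 × 1.024 = €1,658.8800
Growing perpetuity: P = D₁ / (r − g) = €1,658.8800 / (0.145 − 0.024) = €13,709.75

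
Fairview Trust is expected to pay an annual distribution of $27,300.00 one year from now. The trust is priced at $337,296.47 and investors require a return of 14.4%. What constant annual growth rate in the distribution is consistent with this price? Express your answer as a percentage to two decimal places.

P = D₁/(r−g) ⇒ g = r − D₁/P = 0.144 − $27,300.00/$337,296.47 = 0.063062

6.31%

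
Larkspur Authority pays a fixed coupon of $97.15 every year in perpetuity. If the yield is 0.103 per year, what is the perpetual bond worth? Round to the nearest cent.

$943.20

Level perpetuity: PV = C / r = $97.15 / 0.103 = $943.20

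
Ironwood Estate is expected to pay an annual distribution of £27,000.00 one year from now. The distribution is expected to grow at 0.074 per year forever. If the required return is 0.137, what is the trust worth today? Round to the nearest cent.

Growing perpetuity: P = D₁ / (r − g) = £27,000.0000 / (0.137 − 0.074) = £428,571.43

£428571.43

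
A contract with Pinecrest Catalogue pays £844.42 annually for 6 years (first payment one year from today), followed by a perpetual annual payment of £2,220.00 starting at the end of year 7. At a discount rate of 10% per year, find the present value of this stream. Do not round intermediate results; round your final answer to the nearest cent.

£16208.99

PV of 6-year annuity: £844.42 × [1 − (1+0.1)^−6] / 0.1 = 3677.66924
Perpetuity value at year 6: £2,220.00 / 0.1 = 22200.00000
PV of perpetuity: 22200.00000 / (1+0.1)^6 = 12531.32125
Total PV = 3677.66924 + 12531.32125 = 16208.99049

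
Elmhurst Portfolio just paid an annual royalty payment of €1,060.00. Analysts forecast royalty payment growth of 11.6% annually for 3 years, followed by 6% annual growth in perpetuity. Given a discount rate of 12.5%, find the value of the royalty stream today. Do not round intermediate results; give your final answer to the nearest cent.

D_1 = 1182.96000
D_2 = 1320.18336
D_3 = 1473.32463
Terminal value at year 3: TV = D_3×(1+g_2)/(r−g_2) = 1561.72411/0.065 = 24026.52473
P_0 = D_1/(1+r)^1 + D_2/(1+r)^2 + D_3/(1+r)^3 + TV/(1+r)^3
    = 1051.52000 + 1043.10784 + 1034.76298 + 16874.59624 = 20003.98706

€20003.99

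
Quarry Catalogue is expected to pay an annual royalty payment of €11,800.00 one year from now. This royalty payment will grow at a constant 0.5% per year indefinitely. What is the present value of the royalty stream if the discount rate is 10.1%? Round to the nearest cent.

Growing perpetuity: P = D₁ / (r − g) = €11,800.0000 / (0.101 − 0.005) = €122,916.67

€122916.67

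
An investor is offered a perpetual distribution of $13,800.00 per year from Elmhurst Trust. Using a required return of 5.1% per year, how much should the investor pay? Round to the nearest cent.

$270588.24

Level perpetuity: PV = C / r = $13,800.00 / 0.051 = $270,588.24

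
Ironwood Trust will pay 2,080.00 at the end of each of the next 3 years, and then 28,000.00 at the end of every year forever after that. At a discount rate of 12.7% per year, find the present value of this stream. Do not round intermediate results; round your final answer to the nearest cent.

PV of 3-year annuity: 2,080.00 × [1 − (1+0.127)^−3] / 0.127 = 4936.32364
Perpetuity value at year 3: 28,000.00 / 0.127 = 220472.44094
PV of perpetuity: 220472.44094 / (1+0.127)^3 = 154021.93041
Total PV = 4936.32364 + 154021.93041 = 158958.25405

158958.25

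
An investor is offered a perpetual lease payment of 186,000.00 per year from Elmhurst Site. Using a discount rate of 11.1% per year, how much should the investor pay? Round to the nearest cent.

1675675.68

Level perpetuity: PV = C / r = 186,000.00 / 0.111 = 1,675,675.68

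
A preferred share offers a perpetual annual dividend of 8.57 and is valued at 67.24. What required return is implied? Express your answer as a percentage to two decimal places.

P = C/r ⇒ r = C/P = 8.57/67.24 = 0.127454

12.75%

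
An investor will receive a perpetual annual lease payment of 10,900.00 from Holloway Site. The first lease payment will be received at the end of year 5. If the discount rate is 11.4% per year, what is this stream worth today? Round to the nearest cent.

62084.17

Value at end of year 4: C / r = 10,900.00 / 0.114 = 95,614.0351
Discount to today: PV = 95,614.0351 / (1 + 0.114)^4 = 95,614.0351 / 1.540071 = 62,084.17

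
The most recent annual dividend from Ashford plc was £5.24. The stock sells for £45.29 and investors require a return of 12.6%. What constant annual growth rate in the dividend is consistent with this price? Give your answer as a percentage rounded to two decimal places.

0.92%

P = D₀(1+g)/(r−g) ⇒ P(r−g) = D₀(1+g) ⇒ g(P+D₀) = P·r − D₀
g = (P·r − D₀)/(P + D₀) = (£45.29×0.126 − £5.24) / (£45.29 + £5.24) = 0.009233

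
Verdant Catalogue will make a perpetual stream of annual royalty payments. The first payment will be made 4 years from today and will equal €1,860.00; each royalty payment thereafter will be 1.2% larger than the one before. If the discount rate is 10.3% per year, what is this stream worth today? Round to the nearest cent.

Value at end of year 3: C₁ / (r − g) = €1,860.00 / (0.103 − 0.012) = €20,439.5604
Discount to today: PV = €20,439.5604 / (1 + 0.103)^3 = €20,439.5604 / 1.341920 = €15,231.58

€15231.58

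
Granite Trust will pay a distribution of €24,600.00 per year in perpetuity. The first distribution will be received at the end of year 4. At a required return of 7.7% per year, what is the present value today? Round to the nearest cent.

Value at end of year 3: C / r = €24,600.00 / 0.077 = €319,480.5195
Discount to today: PV = €319,480.5195 / (1 + 0.077)^3 = €319,480.5195 / 1.249244 = €255,739.18

€255739.18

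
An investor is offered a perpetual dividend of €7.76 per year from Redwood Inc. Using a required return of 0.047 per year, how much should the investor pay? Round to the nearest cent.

€165.11

Level perpetuity: PV = C / r = €7.76 / 0.047 = €165.11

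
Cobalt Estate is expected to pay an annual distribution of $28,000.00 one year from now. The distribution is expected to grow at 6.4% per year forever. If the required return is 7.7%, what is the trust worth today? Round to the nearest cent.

Growing perpetuity: P = D₁ / (r − g) = $28,000.0000 / (0.077 − 0.064) = $2,153,846.15

$2153846.15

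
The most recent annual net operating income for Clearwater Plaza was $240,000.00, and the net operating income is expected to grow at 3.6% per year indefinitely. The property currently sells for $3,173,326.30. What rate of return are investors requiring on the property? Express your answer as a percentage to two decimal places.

D₁ = $240,000.00 × 1.036 = $248,640.0000
P = D₁/(r − g) ⇒ r = D₁/P + g = $248,640.0000/$3,173,326.30 + 0.036 = 0.078353 + 0.036 = 0.114353

11.44%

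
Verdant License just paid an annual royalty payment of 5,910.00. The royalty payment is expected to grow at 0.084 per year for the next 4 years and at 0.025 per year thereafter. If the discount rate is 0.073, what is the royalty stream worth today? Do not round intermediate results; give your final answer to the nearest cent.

155710.52

D_1 = 6406.44000
D_2 = 6944.58096
D_3 = 7527.92576
D_4 = 8160.27152
Terminal value at year 4: TV = D_4×(1+g_2)/(r−g_2) = 8364.27831/0.048 = 174255.79818
P_0 = D_1/(1+r)^1 + D_2/(1+r)^2 + D_3/(1+r)^3 + D_4/(1+r)^4 + TV/(1+r)^4
    = 5970.58714 + 6031.79539 + 6093.63114 + 6156.10079 + 131458.40234 = 155710.51680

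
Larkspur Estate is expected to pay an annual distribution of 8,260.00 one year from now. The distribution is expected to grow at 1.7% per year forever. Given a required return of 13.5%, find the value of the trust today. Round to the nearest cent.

70000.00

Growing perpetuity: P = D₁ / (r − g) = 8,260.0000 / (0.135 − 0.017) = 70,000.00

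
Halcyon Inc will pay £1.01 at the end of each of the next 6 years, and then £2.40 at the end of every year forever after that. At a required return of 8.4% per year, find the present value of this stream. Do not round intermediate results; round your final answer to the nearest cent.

PV of 6-year annuity: £1.01 × [1 − (1+0.084)^−6] / 0.084 = 4.61299
Perpetuity value at year 6: £2.40 / 0.084 = 28.57143
PV of perpetuity: 28.57143 / (1+0.084)^6 = 17.60987
Total PV = 4.61299 + 17.60987 = 22.22286

£22.22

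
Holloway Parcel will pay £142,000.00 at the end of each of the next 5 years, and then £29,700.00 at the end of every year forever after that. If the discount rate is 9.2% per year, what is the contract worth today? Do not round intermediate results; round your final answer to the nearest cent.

£757376.56

PV of 5-year annuity: £142,000.00 × [1 − (1+0.092)^−5] / 0.092 = 549476.10760
Perpetuity value at year 5: £29,700.00 / 0.092 = 322826.08696
PV of perpetuity: 322826.08696 / (1+0.092)^5 = 207900.45037
Total PV = 549476.10760 + 207900.45037 = 757376.55797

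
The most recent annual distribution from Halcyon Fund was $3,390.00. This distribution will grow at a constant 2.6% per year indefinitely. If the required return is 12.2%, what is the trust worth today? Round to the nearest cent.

D₁ = D₀ × (1 + g) = $3,390.00 × 1.026 = $3,478.1400
Growing perpetuity: P = D₁ / (r − g) = $3,478.1400 / (0.122 − 0.026) = $36,230.63

$36230.63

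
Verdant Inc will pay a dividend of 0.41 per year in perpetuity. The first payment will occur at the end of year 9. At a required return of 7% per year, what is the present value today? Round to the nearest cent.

Value at end of year 8: C / r = 0.41 / 0.07 = 5.8571
Discount to today: PV = 5.8571 / (1 + 0.07)^8 = 5.8571 / 1.718186 = 3.41

3.41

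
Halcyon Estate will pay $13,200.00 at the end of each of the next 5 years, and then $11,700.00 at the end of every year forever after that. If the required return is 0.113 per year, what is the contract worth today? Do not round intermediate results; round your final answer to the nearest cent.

$109042.08

PV of 5-year annuity: $13,200.00 × [1 − (1+0.113)^−5] / 0.113 = 48419.89755
Perpetuity value at year 5: $11,700.00 / 0.113 = 103539.82301
PV of perpetuity: 103539.82301 / (1+0.113)^5 = 60622.18654
Total PV = 48419.89755 + 60622.18654 = 109042.08409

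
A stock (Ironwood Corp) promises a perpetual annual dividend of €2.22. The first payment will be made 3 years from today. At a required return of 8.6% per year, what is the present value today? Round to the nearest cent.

€21.89

Value at end of year 2: C / r = €2.22 / 0.086 = €25.8140
Discount to today: PV = €25.8140 / (1 + 0.086)^2 = €25.8140 / 1.179396 = €21.89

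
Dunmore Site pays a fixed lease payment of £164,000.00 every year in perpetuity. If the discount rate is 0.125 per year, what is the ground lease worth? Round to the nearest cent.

Level perpetuity: PV = C / r = £164,000.00 / 0.125 = £1,312,000.00

£1312000.00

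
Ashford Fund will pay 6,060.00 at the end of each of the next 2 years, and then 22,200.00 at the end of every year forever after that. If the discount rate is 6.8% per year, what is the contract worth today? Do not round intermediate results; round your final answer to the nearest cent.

297208.08

PV of 2-year annuity: 6,060.00 × [1 − (1+0.068)^−2] / 0.068 = 10987.03867
Perpetuity value at year 2: 22,200.00 / 0.068 = 326470.58824
PV of perpetuity: 326470.58824 / (1+0.068)^2 = 286221.04062
Total PV = 10987.03867 + 286221.04062 = 297208.07929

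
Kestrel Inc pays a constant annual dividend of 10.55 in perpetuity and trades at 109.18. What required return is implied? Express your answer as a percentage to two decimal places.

9.66%

P = C/r ⇒ r = C/P = 10.55/109.18 = 0.096629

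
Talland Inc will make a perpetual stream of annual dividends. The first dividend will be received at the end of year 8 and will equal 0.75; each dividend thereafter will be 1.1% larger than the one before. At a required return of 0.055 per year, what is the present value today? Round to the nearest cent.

11.72

Value at end of year 7: C₁ / (r − g) = 0.75 / (0.055 − 0.011) = 17.0455
Discount to today: PV = 17.0455 / (1 + 0.055)^7 = 17.0455 / 1.454679 = 11.72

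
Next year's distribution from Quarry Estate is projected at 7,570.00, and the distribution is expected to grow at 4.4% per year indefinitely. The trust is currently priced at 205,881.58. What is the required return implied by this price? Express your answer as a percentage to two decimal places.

8.08%

P = D₁/(r − g) ⇒ r = D₁/P + g = 7,570.0000/205,881.58 + 0.044 = 0.036769 + 0.044 = 0.080769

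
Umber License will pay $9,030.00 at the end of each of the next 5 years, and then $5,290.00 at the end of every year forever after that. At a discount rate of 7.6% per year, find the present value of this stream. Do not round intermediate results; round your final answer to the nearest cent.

$84696.76

PV of 5-year annuity: $9,030.00 × [1 − (1+0.076)^−5] / 0.076 = 36437.49403
Perpetuity value at year 5: $5,290.00 / 0.076 = 69605.26316
PV of perpetuity: 69605.26316 / (1+0.076)^5 = 48259.26721
Total PV = 36437.49403 + 48259.26721 = 84696.76124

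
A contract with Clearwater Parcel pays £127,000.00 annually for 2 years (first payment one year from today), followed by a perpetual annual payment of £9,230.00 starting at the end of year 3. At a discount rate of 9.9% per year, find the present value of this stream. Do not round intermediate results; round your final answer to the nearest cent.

£297901.16

PV of 2-year annuity: £127,000.00 × [1 − (1+0.099)^−2] / 0.099 = 220709.37183
Perpetuity value at year 2: £9,230.00 / 0.099 = 93232.32323
PV of perpetuity: 93232.32323 / (1+0.099)^2 = 77191.79172
Total PV = 220709.37183 + 77191.79172 = 297901.16355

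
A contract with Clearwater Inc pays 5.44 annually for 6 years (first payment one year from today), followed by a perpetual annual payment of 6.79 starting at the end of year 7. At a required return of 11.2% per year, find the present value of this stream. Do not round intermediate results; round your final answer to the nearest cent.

PV of 6-year annuity: 5.44 × [1 − (1+0.112)^−6] / 0.112 = 22.88214
Perpetuity value at year 6: 6.79 / 0.112 = 60.62500
PV of perpetuity: 60.62500 / (1+0.112)^6 = 32.06439
Total PV = 22.88214 + 32.06439 = 54.94653

54.95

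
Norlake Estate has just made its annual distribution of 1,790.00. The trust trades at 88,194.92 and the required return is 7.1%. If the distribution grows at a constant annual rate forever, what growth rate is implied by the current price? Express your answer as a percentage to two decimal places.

4.97%

P = D₀(1+g)/(r−g) ⇒ P(r−g) = D₀(1+g) ⇒ g(P+D₀) = P·r − D₀
g = (P·r − D₀)/(P + D₀) = (88,194.92×0.071 − 1,790.00) / (88,194.92 + 1,790.00) = 0.049695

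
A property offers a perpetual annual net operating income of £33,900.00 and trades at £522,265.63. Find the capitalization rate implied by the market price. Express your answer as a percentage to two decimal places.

6.49%

P = C/r ⇒ r = C/P = £33,900.00/£522,265.63 = 0.064909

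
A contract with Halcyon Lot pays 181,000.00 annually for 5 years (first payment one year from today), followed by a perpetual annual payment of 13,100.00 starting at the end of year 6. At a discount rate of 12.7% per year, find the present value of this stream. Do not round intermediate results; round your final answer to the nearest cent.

PV of 5-year annuity: 181,000.00 × [1 − (1+0.127)^−5] / 0.127 = 641306.58064
Perpetuity value at year 5: 13,100.00 / 0.127 = 103149.60630
PV of perpetuity: 103149.60630 / (1+0.127)^5 = 56734.59963
Total PV = 641306.58064 + 56734.59963 = 698041.18028

698041.18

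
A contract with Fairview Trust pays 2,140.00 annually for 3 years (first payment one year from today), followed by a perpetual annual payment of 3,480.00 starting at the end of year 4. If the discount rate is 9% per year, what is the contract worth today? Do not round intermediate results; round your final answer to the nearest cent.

35274.73

PV of 3-year annuity: 2,140.00 × [1 − (1+0.09)^−3] / 0.09 = 5416.97059
Perpetuity value at year 3: 3,480.00 / 0.09 = 38666.66667
PV of perpetuity: 38666.66667 / (1+0.09)^3 = 29857.76123
Total PV = 5416.97059 + 29857.76123 = 35274.73181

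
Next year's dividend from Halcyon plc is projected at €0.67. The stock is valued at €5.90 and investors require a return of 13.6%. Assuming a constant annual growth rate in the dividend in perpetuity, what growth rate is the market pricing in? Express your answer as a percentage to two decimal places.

P = D₁/(r−g) ⇒ g = r − D₁/P = 0.136 − €0.67/€5.90 = 0.022441

2.24%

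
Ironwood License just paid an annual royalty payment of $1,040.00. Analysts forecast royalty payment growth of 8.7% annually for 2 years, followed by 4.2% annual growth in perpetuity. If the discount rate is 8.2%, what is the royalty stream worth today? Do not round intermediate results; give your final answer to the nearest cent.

D_1 = 1130.48000
D_2 = 1228.83176
Terminal value at year 2: TV = D_2×(1+g_2)/(r−g_2) = 1280.44269/0.04 = 32011.06735
P_0 = D_1/(1+r)^1 + D_2/(1+r)^2 + TV/(1+r)^2
    = 1044.80591 + 1049.63404 + 27342.96670 = 29437.40665

$29437.41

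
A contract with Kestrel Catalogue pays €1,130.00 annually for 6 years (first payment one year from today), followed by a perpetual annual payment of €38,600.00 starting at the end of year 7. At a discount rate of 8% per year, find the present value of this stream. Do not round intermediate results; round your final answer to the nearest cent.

PV of 6-year annuity: €1,130.00 × [1 − (1+0.08)^−6] / 0.08 = 5223.85402
Perpetuity value at year 6: €38,600.00 / 0.08 = 482500.00000
PV of perpetuity: 482500.00000 / (1+0.08)^6 = 304056.84497
Total PV = 5223.85402 + 304056.84497 = 309280.69899

€309280.70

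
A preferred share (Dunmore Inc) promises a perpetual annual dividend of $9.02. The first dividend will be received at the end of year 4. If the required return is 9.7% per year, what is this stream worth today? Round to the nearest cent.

$70.44

Value at end of year 3: C / r = $9.02 / 0.097 = $92.9897
Discount to today: PV = $92.9897 / (1 + 0.097)^3 = $92.9897 / 1.320140 = $70.44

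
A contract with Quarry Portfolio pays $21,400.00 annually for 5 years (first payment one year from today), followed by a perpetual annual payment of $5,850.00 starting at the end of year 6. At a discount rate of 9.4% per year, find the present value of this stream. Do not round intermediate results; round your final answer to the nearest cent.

PV of 5-year annuity: $21,400.00 × [1 − (1+0.094)^−5] / 0.094 = 82381.75599
Perpetuity value at year 5: $5,850.00 / 0.094 = 62234.04255
PV of perpetuity: 62234.04255 / (1+0.094)^5 = 39713.79617
Total PV = 82381.75599 + 39713.79617 = 122095.55216

$122095.55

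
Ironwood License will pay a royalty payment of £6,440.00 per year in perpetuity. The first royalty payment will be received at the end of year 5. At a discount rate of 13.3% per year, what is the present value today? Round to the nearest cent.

£29384.25

Value at end of year 4: C / r = £6,440.00 / 0.133 = £48,421.0526
Discount to today: PV = £48,421.0526 / (1 + 0.133)^4 = £48,421.0526 / 1.647857 = £29,384.25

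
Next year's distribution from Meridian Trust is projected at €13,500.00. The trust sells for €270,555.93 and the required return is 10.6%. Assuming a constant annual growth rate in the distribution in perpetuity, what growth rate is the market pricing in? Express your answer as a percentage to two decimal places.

P = D₁/(r−g) ⇒ g = r − D₁/P = 0.106 − €13,500.00/€270,555.93 = 0.056103

5.61%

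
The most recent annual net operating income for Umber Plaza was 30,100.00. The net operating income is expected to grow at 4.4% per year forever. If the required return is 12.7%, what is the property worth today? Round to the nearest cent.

378607.23

D₁ = D₀ × (1 + g) = 30,100.00 × 1.044 = 31,424.4000
Growing perpetuity: P = D₁ / (r − g) = 31,424.4000 / (0.127 − 0.044) = 378,607.23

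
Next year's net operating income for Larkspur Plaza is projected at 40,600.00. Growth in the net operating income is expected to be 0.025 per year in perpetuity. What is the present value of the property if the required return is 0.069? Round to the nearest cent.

922727.27

Growing perpetuity: P = D₁ / (r − g) = 40,600.0000 / (0.069 − 0.025) = 922,727.27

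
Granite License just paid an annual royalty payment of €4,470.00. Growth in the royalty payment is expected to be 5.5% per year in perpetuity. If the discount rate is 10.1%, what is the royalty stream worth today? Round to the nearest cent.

D₁ = D₀ × (1 + g) = €4,470.00 × 1.055 = €4,715.8500
Growing perpetuity: P = D₁ / (r − g) = €4,715.8500 / (0.101 − 0.055) = €102,518.48

€102518.48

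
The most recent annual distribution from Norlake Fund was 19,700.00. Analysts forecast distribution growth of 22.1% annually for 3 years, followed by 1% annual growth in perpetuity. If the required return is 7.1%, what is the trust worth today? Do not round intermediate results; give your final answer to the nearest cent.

560576.22

D_1 = 24053.70000
D_2 = 29369.56770
D_3 = 35860.24216
Terminal value at year 3: TV = D_3×(1+g_2)/(r−g_2) = 36218.84458/0.061 = 593751.55055
P_0 = D_1/(1+r)^1 + D_2/(1+r)^2 + D_3/(1+r)^3 + TV/(1+r)^3
    = 22459.10364 + 25604.63636 + 29190.71989 + 483321.75554 = 560576.21543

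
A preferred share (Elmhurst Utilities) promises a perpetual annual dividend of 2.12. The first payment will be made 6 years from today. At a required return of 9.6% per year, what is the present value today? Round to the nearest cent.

Value at end of year 5: C / r = 2.12 / 0.096 = 22.0833
Discount to today: PV = 22.0833 / (1 + 0.096)^5 = 22.0833 / 1.581440 = 13.96

13.96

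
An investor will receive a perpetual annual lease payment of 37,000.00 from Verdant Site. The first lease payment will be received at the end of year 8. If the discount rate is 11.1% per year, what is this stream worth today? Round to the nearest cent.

159543.95

Value at end of year 7: C / r = 37,000.00 / 0.111 = 333,333.3333
Discount to today: PV = 333,333.3333 / (1 + 0.111)^7 = 333,333.3333 / 2.089288 = 159,543.95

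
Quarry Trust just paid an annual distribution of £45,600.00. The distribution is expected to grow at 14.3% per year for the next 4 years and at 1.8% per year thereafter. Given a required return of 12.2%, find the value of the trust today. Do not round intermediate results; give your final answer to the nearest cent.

£671816.65

D_1 = 52120.80000
D_2 = 59574.07440
D_3 = 68093.16704
D_4 = 77830.48993
Terminal value at year 4: TV = D_4×(1+g_2)/(r−g_2) = 79231.43874/0.104 = 761840.75716
P_0 = D_1/(1+r)^1 + D_2/(1+r)^2 + D_3/(1+r)^3 + D_4/(1+r)^4 + TV/(1+r)^4
    = 46453.47594 + 47322.92602 + 48208.64923 + 49110.95016 + 480720.64672 = 671816.64807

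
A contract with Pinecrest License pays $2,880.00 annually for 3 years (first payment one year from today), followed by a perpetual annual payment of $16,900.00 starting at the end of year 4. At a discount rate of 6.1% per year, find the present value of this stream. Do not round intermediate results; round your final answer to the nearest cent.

PV of 3-year annuity: $2,880.00 × [1 − (1+0.061)^−3] / 0.061 = 7684.05347
Perpetuity value at year 3: $16,900.00 / 0.061 = 277049.18033
PV of perpetuity: 277049.18033 / (1+0.061)^3 = 231958.72766
Total PV = 7684.05347 + 231958.72766 = 239642.78114

$239642.78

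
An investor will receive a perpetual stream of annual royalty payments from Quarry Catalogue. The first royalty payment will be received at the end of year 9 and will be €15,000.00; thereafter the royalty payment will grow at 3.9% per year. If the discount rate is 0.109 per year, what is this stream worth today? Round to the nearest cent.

Value at end of year 8: C₁ / (r − g) = €15,000.00 / (0.109 − 0.039) = €214,285.7143
Discount to today: PV = €214,285.7143 / (1 + 0.109)^8 = €214,285.7143 / 2.287981 = €93,657.13

€93657.13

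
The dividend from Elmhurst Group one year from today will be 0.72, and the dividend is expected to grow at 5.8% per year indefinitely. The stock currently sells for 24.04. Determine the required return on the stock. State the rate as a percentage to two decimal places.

8.80%

P = D₁/(r − g) ⇒ r = D₁/P + g = 0.7200/24.04 + 0.058 = 0.029950 + 0.058 = 0.087950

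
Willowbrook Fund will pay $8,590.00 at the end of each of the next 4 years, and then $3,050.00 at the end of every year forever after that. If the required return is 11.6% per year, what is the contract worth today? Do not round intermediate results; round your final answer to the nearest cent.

$43262.77

PV of 4-year annuity: $8,590.00 × [1 − (1+0.116)^−4] / 0.116 = 26312.16587
Perpetuity value at year 4: $3,050.00 / 0.116 = 26293.10345
PV of perpetuity: 26293.10345 / (1+0.116)^4 = 16950.59985
Total PV = 26312.16587 + 16950.59985 = 43262.76572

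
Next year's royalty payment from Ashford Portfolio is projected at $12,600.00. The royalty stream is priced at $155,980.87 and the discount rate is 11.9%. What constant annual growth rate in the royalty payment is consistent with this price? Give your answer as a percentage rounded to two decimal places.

P = D₁/(r−g) ⇒ g = r − D₁/P = 0.119 − $12,600.00/$155,980.87 = 0.038221

3.82%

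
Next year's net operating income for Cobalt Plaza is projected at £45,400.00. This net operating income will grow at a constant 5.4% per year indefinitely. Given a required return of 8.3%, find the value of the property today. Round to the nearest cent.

Growing perpetuity: P = D₁ / (r − g) = £45,400.0000 / (0.083 − 0.054) = £1,565,517.24

£1565517.24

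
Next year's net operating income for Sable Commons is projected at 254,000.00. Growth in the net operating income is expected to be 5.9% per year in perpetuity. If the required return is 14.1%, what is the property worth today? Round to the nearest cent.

Growing perpetuity: P = D₁ / (r − g) = 254,000.0000 / (0.141 − 0.059) = 3,097,560.98

3097560.98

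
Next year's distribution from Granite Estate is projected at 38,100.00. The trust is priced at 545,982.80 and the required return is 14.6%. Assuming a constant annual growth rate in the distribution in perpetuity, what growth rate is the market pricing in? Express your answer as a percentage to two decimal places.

P = D₁/(r−g) ⇒ g = r − D₁/P = 0.146 − 38,100.00/545,982.80 = 0.076218

7.62%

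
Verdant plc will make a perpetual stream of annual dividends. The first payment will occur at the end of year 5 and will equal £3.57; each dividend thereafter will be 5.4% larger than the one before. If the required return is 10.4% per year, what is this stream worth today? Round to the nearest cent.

£48.06

Value at end of year 4: C₁ / (r − g) = £3.57 / (0.104 − 0.054) = £71.4000
Discount to today: PV = £71.4000 / (1 + 0.104)^4 = £71.4000 / 1.485512 = £48.06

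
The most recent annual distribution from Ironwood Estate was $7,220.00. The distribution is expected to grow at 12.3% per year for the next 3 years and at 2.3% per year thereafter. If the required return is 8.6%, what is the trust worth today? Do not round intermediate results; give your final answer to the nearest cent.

D_1 = 8108.06000
D_2 = 9105.35138
D_3 = 10225.30960
Terminal value at year 3: TV = D_3×(1+g_2)/(r−g_2) = 10460.49172/0.063 = 166039.55112
P_0 = D_1/(1+r)^1 + D_2/(1+r)^2 + D_3/(1+r)^3 + TV/(1+r)^3
    = 7465.98527 + 7720.35125 + 7983.38347 + 129634.94115 = 152804.66113

$152804.66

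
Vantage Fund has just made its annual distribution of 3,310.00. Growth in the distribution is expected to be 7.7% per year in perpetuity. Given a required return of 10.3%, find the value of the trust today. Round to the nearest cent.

D₁ = D₀ × (1 + g) = 3,310.00 × 1.077 = 3,564.8700
Growing perpetuity: P = D₁ / (r − g) = 3,564.8700 / (0.103 − 0.077) = 137,110.38

137110.38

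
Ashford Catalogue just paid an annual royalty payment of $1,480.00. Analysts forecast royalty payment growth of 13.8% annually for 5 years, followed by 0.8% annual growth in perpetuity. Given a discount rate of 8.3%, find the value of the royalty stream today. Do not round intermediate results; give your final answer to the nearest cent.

D_1 = 1684.24000
D_2 = 1916.66512
D_3 = 2181.16491
D_4 = 2482.16566
D_5 = 2824.70453
Terminal value at year 5: TV = D_5×(1+g_2)/(r−g_2) = 2847.30216/0.075 = 37964.02882
P_0 = D_1/(1+r)^1 + D_2/(1+r)^2 + D_3/(1+r)^3 + D_4/(1+r)^4 + D_5/(1+r)^5 + TV/(1+r)^5
    = 1555.16159 + 1634.14025 + 1717.12983 + 1804.33402 + 1895.96686 + 25481.79463 = 34088.52718

$34088.53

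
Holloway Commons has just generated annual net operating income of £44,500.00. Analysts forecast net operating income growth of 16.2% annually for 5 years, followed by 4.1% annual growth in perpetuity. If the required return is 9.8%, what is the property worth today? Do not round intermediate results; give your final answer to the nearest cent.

D_1 = 51709.00000
D_2 = 60085.85800
D_3 = 69819.76700
D_4 = 81130.56925
D_5 = 94273.72147
Terminal value at year 5: TV = D_5×(1+g_2)/(r−g_2) = 98138.94405/0.057 = 1721735.86049
P_0 = D_1/(1+r)^1 + D_2/(1+r)^2 + D_3/(1+r)^3 + D_4/(1+r)^4 + D_5/(1+r)^5 + TV/(1+r)^5
    = 47093.80692 + 49838.80113 + 52743.79500 + 55818.11457 + 59071.62944 + 1078834.49561 = 1343400.64268

£1343400.64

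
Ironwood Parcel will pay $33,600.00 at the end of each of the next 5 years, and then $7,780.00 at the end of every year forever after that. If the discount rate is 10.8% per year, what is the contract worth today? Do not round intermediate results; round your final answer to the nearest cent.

$167947.16

PV of 5-year annuity: $33,600.00 × [1 − (1+0.108)^−5] / 0.108 = 124809.45311
Perpetuity value at year 5: $7,780.00 / 0.108 = 72037.03704
PV of perpetuity: 72037.03704 / (1+0.108)^5 = 43137.70533
Total PV = 124809.45311 + 43137.70533 = 167947.15844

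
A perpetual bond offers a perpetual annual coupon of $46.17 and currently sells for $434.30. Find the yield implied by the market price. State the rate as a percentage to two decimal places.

10.63%

P = C/r ⇒ r = C/P = $46.17/$434.30 = 0.106309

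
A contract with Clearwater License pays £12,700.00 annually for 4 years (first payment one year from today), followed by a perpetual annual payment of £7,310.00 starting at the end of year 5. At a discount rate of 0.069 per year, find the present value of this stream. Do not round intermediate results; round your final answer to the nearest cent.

PV of 4-year annuity: £12,700.00 × [1 − (1+0.069)^−4] / 0.069 = 43114.87428
Perpetuity value at year 4: £7,310.00 / 0.069 = 105942.02899
PV of perpetuity: 105942.02899 / (1+0.069)^4 = 81125.51474
Total PV = 43114.87428 + 81125.51474 = 124240.38901

£124240.39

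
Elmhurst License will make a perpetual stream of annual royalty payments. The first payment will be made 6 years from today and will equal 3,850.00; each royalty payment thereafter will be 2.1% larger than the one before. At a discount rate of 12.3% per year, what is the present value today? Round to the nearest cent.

21133.03

Value at end of year 5: C₁ / (r − g) = 3,850.00 / (0.123 − 0.021) = 37,745.0980
Discount to today: PV = 37,745.0980 / (1 + 0.123)^5 = 37,745.0980 / 1.786071 = 21,133.03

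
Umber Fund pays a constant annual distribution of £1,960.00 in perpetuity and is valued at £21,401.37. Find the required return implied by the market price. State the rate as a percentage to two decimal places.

9.16%

P = C/r ⇒ r = C/P = £1,960.00/£21,401.37 = 0.091583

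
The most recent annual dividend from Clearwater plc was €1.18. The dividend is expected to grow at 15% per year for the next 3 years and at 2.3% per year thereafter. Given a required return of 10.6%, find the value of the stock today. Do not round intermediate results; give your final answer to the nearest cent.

€20.18

D_1 = 1.35700
D_2 = 1.56055
D_3 = 1.79463
Terminal value at year 3: TV = D_3×(1+g_2)/(r−g_2) = 1.83591/0.083 = 22.11939
P_0 = D_1/(1+r)^1 + D_2/(1+r)^2 + D_3/(1+r)^3 + TV/(1+r)^3
    = 1.22694 + 1.27576 + 1.32651 + 16.34962 = 20.17883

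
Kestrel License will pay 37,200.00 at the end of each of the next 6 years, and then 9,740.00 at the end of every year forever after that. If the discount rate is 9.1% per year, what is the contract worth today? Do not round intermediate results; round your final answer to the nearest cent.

229849.89

PV of 6-year annuity: 37,200.00 × [1 − (1+0.091)^−6] / 0.091 = 166379.80640
Perpetuity value at year 6: 9,740.00 / 0.091 = 107032.96703
PV of perpetuity: 107032.96703 / (1+0.091)^6 = 63470.08224
Total PV = 166379.80640 + 63470.08224 = 229849.88864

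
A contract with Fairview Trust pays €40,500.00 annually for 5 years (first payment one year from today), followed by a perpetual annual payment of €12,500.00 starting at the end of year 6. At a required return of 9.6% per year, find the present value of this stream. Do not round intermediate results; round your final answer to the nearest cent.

PV of 5-year annuity: €40,500.00 × [1 − (1+0.096)^−5] / 0.096 = 155108.66671
Perpetuity value at year 5: €12,500.00 / 0.096 = 130208.33333
PV of perpetuity: 130208.33333 / (1+0.096)^5 = 82335.28805
Total PV = 155108.66671 + 82335.28805 = 237443.95476

€237443.95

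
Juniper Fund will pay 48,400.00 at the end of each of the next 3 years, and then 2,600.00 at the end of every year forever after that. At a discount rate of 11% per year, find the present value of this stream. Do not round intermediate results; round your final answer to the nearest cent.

135558.50

PV of 3-year annuity: 48,400.00 × [1 − (1+0.11)^−3] / 0.11 = 118275.79223
Perpetuity value at year 3: 2,600.00 / 0.11 = 23636.36364
PV of perpetuity: 23636.36364 / (1+0.11)^3 = 17282.70538
Total PV = 118275.79223 + 17282.70538 = 135558.49760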